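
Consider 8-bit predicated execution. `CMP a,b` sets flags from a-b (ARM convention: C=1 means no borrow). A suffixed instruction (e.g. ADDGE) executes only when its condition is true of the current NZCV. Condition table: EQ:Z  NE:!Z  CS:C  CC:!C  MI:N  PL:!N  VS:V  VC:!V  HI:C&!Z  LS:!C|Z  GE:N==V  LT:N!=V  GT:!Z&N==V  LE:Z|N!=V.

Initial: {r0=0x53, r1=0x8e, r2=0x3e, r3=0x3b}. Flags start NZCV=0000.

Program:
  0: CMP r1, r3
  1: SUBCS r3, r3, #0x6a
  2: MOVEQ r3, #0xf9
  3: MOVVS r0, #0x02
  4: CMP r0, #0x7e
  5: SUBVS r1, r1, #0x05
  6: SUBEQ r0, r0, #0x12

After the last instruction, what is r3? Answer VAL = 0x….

VAL = 0xd1

0: ✓ CMP  NZCV=0011
1: ✓ SUBCS  r3←0xd1
2: · MOVEQ
3: ✓ MOVVS  r0←0x02
4: ✓ CMP  NZCV=1000
5: · SUBVS
6: · SUBEQ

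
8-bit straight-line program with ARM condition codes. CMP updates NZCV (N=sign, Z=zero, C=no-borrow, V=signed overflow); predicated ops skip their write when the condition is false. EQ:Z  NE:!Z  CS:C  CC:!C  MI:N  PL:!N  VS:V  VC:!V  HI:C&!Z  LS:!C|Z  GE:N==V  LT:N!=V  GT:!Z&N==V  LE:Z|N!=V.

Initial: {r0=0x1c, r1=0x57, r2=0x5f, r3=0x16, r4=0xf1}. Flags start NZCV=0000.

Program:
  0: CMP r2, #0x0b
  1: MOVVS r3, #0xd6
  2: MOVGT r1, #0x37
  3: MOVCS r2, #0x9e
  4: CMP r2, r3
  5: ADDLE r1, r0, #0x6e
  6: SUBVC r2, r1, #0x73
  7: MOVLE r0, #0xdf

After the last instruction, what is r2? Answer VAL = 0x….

VAL = 0x17

0: ✓ CMP  NZCV=0010
1: · MOVVS
2: ✓ MOVGT  r1←0x37
3: ✓ MOVCS  r2←0x9e
4: ✓ CMP  NZCV=1010
5: ✓ ADDLE  r1←0x8a
6: ✓ SUBVC  r2←0x17
7: ✓ MOVLE  r0←0xdf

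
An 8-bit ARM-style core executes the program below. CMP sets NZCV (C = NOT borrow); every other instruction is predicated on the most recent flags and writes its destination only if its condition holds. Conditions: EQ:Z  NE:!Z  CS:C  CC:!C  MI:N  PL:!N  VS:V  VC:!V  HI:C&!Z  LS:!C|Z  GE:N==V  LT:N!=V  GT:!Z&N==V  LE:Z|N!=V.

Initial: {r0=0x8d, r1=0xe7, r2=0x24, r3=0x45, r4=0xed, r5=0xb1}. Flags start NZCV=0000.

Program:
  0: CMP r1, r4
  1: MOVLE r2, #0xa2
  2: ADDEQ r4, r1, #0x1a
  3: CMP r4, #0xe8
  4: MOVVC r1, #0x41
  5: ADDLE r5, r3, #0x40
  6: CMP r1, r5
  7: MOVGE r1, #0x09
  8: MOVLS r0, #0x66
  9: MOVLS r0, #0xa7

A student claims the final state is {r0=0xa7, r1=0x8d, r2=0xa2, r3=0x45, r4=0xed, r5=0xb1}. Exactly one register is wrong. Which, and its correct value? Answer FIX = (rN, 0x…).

FIX = (r1, 0x09)

[0] flags=1000 → (cmp)
[1] flags=1000 LE?T → r2=0xa2
[2] flags=1000 EQ?F → skip
[3] flags=0010 → (cmp)
[4] flags=0010 VC?T → r1=0x41
[5] flags=0010 LE?F → skip
[6] flags=1001 → (cmp)
[7] flags=1001 GE?T → r1=0x09
[8] flags=1001 LS?T → r0=0x66
[9] flags=1001 LS?T → r0=0xa7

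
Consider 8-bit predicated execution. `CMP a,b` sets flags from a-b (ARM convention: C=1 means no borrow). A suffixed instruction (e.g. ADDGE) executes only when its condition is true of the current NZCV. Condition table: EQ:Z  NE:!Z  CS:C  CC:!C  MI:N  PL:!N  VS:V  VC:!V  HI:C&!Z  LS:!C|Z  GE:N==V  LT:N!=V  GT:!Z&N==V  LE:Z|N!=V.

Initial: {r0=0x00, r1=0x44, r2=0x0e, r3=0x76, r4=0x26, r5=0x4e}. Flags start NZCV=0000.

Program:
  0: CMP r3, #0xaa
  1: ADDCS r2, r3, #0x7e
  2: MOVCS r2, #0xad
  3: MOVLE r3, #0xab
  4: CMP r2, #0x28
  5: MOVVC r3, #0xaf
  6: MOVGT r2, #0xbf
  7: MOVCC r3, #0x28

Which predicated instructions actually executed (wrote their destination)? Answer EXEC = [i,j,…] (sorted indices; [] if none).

EXEC = [5,7]

[0] flags=1001 → (cmp)
[1] flags=1001 CS?F → skip
[2] flags=1001 CS?F → skip
[3] flags=1001 LE?F → skip
[4] flags=1000 → (cmp)
[5] flags=1000 VC?T → r3=0xaf
[6] flags=1000 GT?F → skip
[7] flags=1000 CC?T → r3=0x28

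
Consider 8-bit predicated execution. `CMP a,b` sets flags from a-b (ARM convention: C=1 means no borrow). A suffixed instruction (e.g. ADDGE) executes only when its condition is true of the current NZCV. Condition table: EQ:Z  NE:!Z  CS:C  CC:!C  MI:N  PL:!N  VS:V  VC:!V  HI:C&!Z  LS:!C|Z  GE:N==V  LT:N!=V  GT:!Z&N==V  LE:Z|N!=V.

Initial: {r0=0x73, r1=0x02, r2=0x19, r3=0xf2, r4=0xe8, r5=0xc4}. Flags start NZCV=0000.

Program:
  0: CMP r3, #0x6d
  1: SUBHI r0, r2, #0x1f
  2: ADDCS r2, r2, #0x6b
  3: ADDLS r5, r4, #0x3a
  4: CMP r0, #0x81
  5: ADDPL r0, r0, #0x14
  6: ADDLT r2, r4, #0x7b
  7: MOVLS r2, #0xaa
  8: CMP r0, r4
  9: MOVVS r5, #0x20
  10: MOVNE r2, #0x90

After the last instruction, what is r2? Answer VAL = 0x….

VAL = 0x90

[0] flags=1010 → (cmp)
[1] flags=1010 HI?T → r0=0xfa
[2] flags=1010 CS?T → r2=0x84
[3] flags=1010 LS?F → skip
[4] flags=0010 → (cmp)
[5] flags=0010 PL?T → r0=0x0e
[6] flags=0010 LT?F → skip
[7] flags=0010 LS?F → skip
[8] flags=0000 → (cmp)
[9] flags=0000 VS?F → skip
[10] flags=0000 NE?T → r2=0x90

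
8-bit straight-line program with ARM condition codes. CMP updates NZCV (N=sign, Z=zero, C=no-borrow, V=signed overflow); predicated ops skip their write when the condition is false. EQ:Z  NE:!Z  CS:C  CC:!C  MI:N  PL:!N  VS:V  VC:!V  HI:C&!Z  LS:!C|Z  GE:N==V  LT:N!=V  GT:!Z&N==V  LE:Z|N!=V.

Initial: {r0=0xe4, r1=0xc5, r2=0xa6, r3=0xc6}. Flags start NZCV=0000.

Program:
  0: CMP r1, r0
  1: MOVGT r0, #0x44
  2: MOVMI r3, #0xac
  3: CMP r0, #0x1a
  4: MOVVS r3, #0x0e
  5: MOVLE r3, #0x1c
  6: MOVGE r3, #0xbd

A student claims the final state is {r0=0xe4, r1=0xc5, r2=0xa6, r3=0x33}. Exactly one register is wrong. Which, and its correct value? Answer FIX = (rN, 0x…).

FIX = (r3, 0x1c)

0: ✓ CMP  NZCV=1000
1: · MOVGT
2: ✓ MOVMI  r3←0xac
3: ✓ CMP  NZCV=1010
4: · MOVVS
5: ✓ MOVLE  r3←0x1c
6: · MOVGE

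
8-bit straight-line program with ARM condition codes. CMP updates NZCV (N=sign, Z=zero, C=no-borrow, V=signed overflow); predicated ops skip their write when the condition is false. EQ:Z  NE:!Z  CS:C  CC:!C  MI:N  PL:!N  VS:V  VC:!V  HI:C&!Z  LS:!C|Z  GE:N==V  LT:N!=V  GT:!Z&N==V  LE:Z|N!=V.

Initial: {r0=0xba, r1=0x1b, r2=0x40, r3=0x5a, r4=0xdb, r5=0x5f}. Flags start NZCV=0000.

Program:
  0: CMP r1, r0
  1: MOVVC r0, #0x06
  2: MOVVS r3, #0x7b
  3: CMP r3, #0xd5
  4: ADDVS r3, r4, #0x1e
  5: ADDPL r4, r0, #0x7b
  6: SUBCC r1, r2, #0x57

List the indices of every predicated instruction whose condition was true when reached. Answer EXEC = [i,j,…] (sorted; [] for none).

0: ✓ CMP  NZCV=0000
1: ✓ MOVVC  r0←0x06
2: · MOVVS
3: ✓ CMP  NZCV=1001
4: ✓ ADDVS  r3←0xf9
5: · ADDPL
6: ✓ SUBCC  r1←0xe9

EXEC = [1,4,6]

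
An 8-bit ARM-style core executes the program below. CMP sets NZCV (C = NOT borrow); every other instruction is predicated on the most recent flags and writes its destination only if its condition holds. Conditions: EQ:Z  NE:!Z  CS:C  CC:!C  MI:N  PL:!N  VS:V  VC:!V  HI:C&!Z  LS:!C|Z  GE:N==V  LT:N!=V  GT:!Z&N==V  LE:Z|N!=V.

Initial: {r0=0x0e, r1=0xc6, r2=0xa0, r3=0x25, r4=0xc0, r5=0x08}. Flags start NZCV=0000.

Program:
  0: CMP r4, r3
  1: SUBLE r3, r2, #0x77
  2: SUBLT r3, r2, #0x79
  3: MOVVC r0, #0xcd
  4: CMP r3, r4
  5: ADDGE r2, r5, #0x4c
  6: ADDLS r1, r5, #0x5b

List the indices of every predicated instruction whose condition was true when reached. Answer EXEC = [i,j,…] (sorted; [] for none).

0: ✓ CMP  NZCV=1010
1: ✓ SUBLE  r3←0x29
2: ✓ SUBLT  r3←0x27
3: ✓ MOVVC  r0←0xcd
4: ✓ CMP  NZCV=0000
5: ✓ ADDGE  r2←0x54
6: ✓ ADDLS  r1←0x63

EXEC = [1,2,3,5,6]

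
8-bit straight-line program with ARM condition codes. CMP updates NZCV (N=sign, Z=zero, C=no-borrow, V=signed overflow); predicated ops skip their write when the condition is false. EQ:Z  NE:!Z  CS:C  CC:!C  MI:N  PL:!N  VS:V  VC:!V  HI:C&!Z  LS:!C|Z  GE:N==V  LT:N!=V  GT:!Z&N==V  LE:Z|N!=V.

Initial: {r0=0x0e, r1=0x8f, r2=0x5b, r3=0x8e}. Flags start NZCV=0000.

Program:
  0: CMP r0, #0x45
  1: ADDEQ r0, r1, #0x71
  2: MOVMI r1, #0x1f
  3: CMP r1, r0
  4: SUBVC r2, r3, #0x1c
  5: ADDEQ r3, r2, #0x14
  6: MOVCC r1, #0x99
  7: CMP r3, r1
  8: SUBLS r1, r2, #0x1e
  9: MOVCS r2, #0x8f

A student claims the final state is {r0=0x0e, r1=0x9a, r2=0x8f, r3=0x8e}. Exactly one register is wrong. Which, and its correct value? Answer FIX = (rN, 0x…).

FIX = (r1, 0x1f)

[0] flags=1000 → (cmp)
[1] flags=1000 EQ?F → skip
[2] flags=1000 MI?T → r1=0x1f
[3] flags=0010 → (cmp)
[4] flags=0010 VC?T → r2=0x72
[5] flags=0010 EQ?F → skip
[6] flags=0010 CC?F → skip
[7] flags=0011 → (cmp)
[8] flags=0011 LS?F → skip
[9] flags=0011 CS?T → r2=0x8f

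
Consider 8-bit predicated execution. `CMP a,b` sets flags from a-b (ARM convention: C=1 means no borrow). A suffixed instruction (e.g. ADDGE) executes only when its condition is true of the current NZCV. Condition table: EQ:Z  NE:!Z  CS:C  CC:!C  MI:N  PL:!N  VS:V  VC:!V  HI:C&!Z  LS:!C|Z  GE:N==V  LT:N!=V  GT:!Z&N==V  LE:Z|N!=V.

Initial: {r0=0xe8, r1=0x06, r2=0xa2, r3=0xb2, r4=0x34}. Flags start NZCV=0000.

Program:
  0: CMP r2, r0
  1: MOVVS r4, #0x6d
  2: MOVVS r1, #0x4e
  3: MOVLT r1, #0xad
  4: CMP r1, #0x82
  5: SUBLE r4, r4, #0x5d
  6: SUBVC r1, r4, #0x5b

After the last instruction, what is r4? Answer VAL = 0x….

[0] flags=1000 → (cmp)
[1] flags=1000 VS?F → skip
[2] flags=1000 VS?F → skip
[3] flags=1000 LT?T → r1=0xad
[4] flags=0010 → (cmp)
[5] flags=0010 LE?F → skip
[6] flags=0010 VC?T → r1=0xd9

VAL = 0x34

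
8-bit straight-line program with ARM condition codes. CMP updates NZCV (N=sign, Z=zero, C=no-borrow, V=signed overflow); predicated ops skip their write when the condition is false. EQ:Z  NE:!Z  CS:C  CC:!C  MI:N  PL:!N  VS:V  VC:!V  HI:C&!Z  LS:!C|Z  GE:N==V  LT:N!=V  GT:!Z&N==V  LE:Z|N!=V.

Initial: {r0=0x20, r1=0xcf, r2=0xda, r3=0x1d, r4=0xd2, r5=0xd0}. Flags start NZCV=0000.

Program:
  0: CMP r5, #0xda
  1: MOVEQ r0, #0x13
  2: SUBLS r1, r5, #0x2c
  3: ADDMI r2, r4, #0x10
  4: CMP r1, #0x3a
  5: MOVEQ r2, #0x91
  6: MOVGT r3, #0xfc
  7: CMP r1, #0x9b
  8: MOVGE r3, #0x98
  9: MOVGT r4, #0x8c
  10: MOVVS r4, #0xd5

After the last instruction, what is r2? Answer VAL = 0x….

0: ✓ CMP  NZCV=1000
1: · MOVEQ
2: ✓ SUBLS  r1←0xa4
3: ✓ ADDMI  r2←0xe2
4: ✓ CMP  NZCV=0011
5: · MOVEQ
6: · MOVGT
7: ✓ CMP  NZCV=0010
8: ✓ MOVGE  r3←0x98
9: ✓ MOVGT  r4←0x8c
10: · MOVVS

VAL = 0xe2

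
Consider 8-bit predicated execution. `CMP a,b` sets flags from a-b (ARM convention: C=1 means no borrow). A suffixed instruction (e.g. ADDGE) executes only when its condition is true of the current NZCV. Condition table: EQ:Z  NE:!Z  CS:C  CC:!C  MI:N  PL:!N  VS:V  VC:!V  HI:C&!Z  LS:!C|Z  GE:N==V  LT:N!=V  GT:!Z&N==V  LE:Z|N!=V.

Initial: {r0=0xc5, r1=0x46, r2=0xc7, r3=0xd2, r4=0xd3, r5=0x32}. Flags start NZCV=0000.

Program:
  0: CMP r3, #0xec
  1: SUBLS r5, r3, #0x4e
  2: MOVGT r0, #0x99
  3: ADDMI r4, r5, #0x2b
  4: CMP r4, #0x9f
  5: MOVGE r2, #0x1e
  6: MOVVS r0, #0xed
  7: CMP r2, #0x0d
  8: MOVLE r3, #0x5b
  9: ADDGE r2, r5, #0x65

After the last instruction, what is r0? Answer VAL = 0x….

VAL = 0xc5

0: ✓ CMP  NZCV=1000
1: ✓ SUBLS  r5←0x84
2: · MOVGT
3: ✓ ADDMI  r4←0xaf
4: ✓ CMP  NZCV=0010
5: ✓ MOVGE  r2←0x1e
6: · MOVVS
7: ✓ CMP  NZCV=0010
8: · MOVLE
9: ✓ ADDGE  r2←0xe9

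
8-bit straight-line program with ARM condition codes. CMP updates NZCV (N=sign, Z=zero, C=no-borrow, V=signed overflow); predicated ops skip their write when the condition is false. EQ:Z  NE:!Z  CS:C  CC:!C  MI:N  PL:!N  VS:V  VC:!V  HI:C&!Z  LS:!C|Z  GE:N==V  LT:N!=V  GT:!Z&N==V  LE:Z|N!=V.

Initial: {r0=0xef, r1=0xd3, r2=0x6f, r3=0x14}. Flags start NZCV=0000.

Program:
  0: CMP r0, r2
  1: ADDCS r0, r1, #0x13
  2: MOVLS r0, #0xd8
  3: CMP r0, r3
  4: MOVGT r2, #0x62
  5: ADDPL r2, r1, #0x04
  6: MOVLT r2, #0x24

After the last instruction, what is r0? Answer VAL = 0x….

0: ✓ CMP  NZCV=1010
1: ✓ ADDCS  r0←0xe6
2: · MOVLS
3: ✓ CMP  NZCV=1010
4: · MOVGT
5: · ADDPL
6: ✓ MOVLT  r2←0x24

VAL = 0xe6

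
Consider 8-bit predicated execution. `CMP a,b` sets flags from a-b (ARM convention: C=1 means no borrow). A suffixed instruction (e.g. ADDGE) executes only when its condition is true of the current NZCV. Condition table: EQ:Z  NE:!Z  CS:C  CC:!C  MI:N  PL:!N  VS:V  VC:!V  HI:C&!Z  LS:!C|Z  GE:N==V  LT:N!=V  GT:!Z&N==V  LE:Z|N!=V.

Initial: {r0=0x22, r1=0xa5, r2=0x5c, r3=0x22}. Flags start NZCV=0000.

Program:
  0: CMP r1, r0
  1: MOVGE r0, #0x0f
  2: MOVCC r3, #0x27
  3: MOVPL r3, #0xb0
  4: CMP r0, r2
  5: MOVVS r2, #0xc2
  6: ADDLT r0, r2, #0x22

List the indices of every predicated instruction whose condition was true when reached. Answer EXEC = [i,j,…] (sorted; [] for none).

0: ✓ CMP  NZCV=1010
1: · MOVGE
2: · MOVCC
3: · MOVPL
4: ✓ CMP  NZCV=1000
5: · MOVVS
6: ✓ ADDLT  r0←0x7e

EXEC = [6]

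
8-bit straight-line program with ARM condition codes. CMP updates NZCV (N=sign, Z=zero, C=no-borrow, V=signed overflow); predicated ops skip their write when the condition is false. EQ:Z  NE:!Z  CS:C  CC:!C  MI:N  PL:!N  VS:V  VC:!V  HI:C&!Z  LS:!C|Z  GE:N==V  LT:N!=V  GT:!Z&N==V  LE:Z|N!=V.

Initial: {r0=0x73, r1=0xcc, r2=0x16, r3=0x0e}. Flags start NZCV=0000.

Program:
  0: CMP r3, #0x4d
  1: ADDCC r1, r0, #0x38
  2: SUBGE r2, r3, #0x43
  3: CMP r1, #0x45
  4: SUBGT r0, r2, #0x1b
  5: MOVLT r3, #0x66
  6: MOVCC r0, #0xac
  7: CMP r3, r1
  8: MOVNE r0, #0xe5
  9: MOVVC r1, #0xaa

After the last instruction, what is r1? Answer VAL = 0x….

0: ✓ CMP  NZCV=1000
1: ✓ ADDCC  r1←0xab
2: · SUBGE
3: ✓ CMP  NZCV=0011
4: · SUBGT
5: ✓ MOVLT  r3←0x66
6: · MOVCC
7: ✓ CMP  NZCV=1001
8: ✓ MOVNE  r0←0xe5
9: · MOVVC

VAL = 0xab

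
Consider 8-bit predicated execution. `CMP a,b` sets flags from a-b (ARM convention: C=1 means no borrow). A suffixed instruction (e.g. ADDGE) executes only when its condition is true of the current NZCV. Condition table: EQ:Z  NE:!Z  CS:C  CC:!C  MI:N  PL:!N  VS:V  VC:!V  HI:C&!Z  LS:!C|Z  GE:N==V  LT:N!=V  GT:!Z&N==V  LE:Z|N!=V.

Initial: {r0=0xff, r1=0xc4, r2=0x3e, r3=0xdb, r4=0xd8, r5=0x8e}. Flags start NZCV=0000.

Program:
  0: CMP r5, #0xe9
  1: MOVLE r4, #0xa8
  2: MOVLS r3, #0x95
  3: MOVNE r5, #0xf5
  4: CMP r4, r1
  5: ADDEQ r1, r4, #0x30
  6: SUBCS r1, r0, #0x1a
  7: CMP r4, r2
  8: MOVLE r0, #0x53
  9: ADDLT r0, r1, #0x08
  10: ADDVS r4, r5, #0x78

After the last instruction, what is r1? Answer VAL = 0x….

[0] flags=1000 → (cmp)
[1] flags=1000 LE?T → r4=0xa8
[2] flags=1000 LS?T → r3=0x95
[3] flags=1000 NE?T → r5=0xf5
[4] flags=1000 → (cmp)
[5] flags=1000 EQ?F → skip
[6] flags=1000 CS?F → skip
[7] flags=0011 → (cmp)
[8] flags=0011 LE?T → r0=0x53
[9] flags=0011 LT?T → r0=0xcc
[10] flags=0011 VS?T → r4=0x6d

VAL = 0xc4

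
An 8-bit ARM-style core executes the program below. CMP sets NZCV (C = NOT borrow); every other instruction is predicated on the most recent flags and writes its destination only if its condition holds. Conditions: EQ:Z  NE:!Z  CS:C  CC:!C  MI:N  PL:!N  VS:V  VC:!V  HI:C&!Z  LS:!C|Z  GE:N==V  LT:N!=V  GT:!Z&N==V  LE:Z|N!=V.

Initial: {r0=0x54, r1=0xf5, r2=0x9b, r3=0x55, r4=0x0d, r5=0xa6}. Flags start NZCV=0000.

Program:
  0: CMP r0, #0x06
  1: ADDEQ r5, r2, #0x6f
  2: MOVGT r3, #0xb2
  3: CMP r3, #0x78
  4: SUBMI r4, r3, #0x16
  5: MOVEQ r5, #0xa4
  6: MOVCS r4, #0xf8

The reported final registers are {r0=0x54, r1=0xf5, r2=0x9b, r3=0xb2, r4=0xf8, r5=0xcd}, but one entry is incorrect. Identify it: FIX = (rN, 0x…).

[0] flags=0010 → (cmp)
[1] flags=0010 EQ?F → skip
[2] flags=0010 GT?T → r3=0xb2
[3] flags=0011 → (cmp)
[4] flags=0011 MI?F → skip
[5] flags=0011 EQ?F → skip
[6] flags=0011 CS?T → r4=0xf8

FIX = (r5, 0xa6)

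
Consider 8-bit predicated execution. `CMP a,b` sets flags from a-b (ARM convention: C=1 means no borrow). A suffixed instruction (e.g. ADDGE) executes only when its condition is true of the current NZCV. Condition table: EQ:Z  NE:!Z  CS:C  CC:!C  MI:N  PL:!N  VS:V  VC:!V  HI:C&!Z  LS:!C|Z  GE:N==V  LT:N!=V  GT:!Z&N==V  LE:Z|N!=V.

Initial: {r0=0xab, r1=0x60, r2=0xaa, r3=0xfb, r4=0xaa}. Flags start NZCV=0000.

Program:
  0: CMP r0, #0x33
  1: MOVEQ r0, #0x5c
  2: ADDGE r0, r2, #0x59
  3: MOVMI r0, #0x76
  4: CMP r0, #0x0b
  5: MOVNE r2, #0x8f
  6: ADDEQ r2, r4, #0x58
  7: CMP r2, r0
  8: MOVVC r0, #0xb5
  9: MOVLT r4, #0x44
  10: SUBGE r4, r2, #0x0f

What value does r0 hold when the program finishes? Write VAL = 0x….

[0] flags=0011 → (cmp)
[1] flags=0011 EQ?F → skip
[2] flags=0011 GE?F → skip
[3] flags=0011 MI?F → skip
[4] flags=1010 → (cmp)
[5] flags=1010 NE?T → r2=0x8f
[6] flags=1010 EQ?F → skip
[7] flags=1000 → (cmp)
[8] flags=1000 VC?T → r0=0xb5
[9] flags=1000 LT?T → r4=0x44
[10] flags=1000 GE?F → skip

VAL = 0xb5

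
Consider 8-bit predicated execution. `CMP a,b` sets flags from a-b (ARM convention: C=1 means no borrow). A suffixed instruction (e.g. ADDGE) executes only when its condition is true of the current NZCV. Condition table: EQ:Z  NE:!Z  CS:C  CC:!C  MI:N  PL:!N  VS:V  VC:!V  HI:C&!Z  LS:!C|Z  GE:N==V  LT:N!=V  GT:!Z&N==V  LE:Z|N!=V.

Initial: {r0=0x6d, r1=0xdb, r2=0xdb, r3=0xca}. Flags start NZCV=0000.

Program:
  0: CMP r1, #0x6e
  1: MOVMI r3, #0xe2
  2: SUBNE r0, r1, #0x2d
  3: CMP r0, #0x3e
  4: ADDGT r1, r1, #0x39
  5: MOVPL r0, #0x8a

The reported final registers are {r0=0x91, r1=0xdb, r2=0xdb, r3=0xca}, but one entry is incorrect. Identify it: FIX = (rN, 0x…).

0: ✓ CMP  NZCV=0011
1: · MOVMI
2: ✓ SUBNE  r0←0xae
3: ✓ CMP  NZCV=0011
4: · ADDGT
5: ✓ MOVPL  r0←0x8a

FIX = (r0, 0x8a)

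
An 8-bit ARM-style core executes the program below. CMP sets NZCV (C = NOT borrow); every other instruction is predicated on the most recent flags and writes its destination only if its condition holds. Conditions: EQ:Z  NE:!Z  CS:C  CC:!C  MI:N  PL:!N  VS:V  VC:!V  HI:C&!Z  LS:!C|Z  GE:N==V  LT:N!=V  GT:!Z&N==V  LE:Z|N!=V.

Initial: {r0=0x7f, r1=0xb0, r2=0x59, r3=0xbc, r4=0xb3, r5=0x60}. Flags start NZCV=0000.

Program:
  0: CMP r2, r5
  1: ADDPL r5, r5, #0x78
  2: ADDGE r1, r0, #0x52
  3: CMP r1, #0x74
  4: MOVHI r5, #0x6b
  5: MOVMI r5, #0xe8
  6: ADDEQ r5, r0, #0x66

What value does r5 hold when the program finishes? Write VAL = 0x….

[0] flags=1000 → (cmp)
[1] flags=1000 PL?F → skip
[2] flags=1000 GE?F → skip
[3] flags=0011 → (cmp)
[4] flags=0011 HI?T → r5=0x6b
[5] flags=0011 MI?F → skip
[6] flags=0011 EQ?F → skip

VAL = 0x6b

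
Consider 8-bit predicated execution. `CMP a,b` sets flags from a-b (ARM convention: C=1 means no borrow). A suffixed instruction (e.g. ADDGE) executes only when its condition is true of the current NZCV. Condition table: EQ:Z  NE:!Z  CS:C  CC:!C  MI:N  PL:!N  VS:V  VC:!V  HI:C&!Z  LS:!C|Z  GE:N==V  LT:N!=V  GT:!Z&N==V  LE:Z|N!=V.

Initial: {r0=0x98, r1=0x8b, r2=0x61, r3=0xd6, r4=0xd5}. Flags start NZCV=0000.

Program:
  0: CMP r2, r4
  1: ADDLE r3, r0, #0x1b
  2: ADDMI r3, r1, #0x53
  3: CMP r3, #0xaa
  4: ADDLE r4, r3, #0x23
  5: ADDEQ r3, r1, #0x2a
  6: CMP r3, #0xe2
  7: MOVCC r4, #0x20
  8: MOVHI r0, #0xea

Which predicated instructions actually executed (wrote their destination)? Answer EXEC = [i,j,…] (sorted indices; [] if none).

[0] flags=1001 → (cmp)
[1] flags=1001 LE?F → skip
[2] flags=1001 MI?T → r3=0xde
[3] flags=0010 → (cmp)
[4] flags=0010 LE?F → skip
[5] flags=0010 EQ?F → skip
[6] flags=1000 → (cmp)
[7] flags=1000 CC?T → r4=0x20
[8] flags=1000 HI?F → skip

EXEC = [2,7]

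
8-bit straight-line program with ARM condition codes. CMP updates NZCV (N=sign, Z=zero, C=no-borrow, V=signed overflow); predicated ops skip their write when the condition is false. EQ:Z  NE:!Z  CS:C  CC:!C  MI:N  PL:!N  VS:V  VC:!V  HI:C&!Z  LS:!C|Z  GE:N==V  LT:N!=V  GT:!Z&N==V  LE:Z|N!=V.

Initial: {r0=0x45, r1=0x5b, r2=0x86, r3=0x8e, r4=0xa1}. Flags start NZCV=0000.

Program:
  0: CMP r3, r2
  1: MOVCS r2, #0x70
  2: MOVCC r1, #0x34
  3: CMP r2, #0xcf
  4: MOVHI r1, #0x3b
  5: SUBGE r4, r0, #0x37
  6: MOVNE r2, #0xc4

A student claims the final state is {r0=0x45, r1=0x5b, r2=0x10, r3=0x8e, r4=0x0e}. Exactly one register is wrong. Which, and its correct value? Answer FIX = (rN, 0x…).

FIX = (r2, 0xc4)

0: ✓ CMP  NZCV=0010
1: ✓ MOVCS  r2←0x70
2: · MOVCC
3: ✓ CMP  NZCV=1001
4: · MOVHI
5: ✓ SUBGE  r4←0x0e
6: ✓ MOVNE  r2←0xc4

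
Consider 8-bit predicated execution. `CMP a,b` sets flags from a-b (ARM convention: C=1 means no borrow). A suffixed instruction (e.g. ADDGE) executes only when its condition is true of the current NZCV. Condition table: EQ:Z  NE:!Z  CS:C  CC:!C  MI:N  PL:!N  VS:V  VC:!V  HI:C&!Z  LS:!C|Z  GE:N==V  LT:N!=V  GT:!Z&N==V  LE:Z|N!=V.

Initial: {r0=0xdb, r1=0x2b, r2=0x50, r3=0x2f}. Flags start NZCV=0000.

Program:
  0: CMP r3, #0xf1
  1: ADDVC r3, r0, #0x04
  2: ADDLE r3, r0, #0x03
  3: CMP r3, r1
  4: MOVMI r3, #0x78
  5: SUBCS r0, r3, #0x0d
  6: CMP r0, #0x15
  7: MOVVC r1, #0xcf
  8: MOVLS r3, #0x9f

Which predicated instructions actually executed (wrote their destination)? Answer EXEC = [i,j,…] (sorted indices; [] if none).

EXEC = [1,4,5,7]

[0] flags=0000 → (cmp)
[1] flags=0000 VC?T → r3=0xdf
[2] flags=0000 LE?F → skip
[3] flags=1010 → (cmp)
[4] flags=1010 MI?T → r3=0x78
[5] flags=1010 CS?T → r0=0x6b
[6] flags=0010 → (cmp)
[7] flags=0010 VC?T → r1=0xcf
[8] flags=0010 LS?F → skip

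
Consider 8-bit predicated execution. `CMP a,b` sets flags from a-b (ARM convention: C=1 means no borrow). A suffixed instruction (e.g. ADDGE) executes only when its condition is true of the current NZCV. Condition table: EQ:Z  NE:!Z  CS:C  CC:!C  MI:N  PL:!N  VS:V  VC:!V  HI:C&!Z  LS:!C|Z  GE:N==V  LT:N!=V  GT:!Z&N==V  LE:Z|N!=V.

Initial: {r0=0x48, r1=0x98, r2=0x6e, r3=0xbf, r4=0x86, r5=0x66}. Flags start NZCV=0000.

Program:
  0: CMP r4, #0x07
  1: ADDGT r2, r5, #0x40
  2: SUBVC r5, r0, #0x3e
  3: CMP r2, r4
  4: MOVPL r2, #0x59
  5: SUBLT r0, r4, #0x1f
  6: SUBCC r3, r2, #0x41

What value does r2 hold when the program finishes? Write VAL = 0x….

VAL = 0x6e

0: ✓ CMP  NZCV=0011
1: · ADDGT
2: · SUBVC
3: ✓ CMP  NZCV=1001
4: · MOVPL
5: · SUBLT
6: ✓ SUBCC  r3←0x2d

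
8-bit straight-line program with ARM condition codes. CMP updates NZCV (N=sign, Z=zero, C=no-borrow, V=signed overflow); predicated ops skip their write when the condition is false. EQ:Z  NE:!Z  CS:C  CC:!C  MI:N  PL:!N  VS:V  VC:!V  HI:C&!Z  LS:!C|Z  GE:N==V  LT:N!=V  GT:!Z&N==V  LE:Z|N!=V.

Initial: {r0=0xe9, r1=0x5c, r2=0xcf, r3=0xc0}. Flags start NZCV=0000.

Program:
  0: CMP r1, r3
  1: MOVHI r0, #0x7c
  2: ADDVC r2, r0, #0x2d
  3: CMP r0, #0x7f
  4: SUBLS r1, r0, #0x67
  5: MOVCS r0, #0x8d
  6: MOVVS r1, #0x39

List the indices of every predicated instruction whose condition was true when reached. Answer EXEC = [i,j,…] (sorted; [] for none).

[0] flags=1001 → (cmp)
[1] flags=1001 HI?F → skip
[2] flags=1001 VC?F → skip
[3] flags=0011 → (cmp)
[4] flags=0011 LS?F → skip
[5] flags=0011 CS?T → r0=0x8d
[6] flags=0011 VS?T → r1=0x39

EXEC = [5,6]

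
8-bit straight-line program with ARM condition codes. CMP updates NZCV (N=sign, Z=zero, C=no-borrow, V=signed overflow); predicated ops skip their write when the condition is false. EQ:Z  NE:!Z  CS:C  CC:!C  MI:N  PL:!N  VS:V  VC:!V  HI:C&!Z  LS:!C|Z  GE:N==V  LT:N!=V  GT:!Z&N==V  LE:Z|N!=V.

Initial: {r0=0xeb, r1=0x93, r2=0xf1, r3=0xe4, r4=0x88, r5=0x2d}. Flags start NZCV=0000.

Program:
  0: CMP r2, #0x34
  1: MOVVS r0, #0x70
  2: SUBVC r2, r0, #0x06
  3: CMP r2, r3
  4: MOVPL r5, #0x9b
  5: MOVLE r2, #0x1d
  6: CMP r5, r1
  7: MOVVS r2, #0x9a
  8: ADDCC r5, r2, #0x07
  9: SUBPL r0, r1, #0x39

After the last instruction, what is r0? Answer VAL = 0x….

[0] flags=1010 → (cmp)
[1] flags=1010 VS?F → skip
[2] flags=1010 VC?T → r2=0xe5
[3] flags=0010 → (cmp)
[4] flags=0010 PL?T → r5=0x9b
[5] flags=0010 LE?F → skip
[6] flags=0010 → (cmp)
[7] flags=0010 VS?F → skip
[8] flags=0010 CC?F → skip
[9] flags=0010 PL?T → r0=0x5a

VAL = 0x5a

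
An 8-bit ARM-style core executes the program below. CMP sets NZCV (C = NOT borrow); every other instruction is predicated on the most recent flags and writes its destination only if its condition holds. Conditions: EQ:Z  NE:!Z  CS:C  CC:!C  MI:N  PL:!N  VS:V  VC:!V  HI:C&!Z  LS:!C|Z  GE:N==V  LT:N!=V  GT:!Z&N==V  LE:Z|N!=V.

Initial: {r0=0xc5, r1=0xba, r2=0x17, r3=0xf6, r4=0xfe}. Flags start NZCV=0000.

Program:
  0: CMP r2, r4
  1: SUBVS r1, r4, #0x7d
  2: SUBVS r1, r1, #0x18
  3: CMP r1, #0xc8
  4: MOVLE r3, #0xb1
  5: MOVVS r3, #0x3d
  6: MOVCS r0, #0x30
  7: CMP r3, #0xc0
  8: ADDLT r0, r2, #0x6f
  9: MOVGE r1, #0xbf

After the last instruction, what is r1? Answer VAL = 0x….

[0] flags=0000 → (cmp)
[1] flags=0000 VS?F → skip
[2] flags=0000 VS?F → skip
[3] flags=1000 → (cmp)
[4] flags=1000 LE?T → r3=0xb1
[5] flags=1000 VS?F → skip
[6] flags=1000 CS?F → skip
[7] flags=1000 → (cmp)
[8] flags=1000 LT?T → r0=0x86
[9] flags=1000 GE?F → skip

VAL = 0xba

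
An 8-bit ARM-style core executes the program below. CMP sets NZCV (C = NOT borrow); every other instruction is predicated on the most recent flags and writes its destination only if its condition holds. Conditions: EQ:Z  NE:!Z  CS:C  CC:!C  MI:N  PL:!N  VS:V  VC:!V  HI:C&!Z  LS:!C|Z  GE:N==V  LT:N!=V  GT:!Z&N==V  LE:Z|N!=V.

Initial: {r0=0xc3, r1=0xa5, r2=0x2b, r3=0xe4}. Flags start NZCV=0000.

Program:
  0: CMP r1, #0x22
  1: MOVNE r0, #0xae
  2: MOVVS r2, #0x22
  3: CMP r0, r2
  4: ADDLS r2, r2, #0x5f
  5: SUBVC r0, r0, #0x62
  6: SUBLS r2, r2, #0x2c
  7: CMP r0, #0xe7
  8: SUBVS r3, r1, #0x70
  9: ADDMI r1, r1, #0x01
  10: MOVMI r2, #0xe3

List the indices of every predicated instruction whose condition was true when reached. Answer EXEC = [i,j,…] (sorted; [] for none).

[0] flags=1010 → (cmp)
[1] flags=1010 NE?T → r0=0xae
[2] flags=1010 VS?F → skip
[3] flags=1010 → (cmp)
[4] flags=1010 LS?F → skip
[5] flags=1010 VC?T → r0=0x4c
[6] flags=1010 LS?F → skip
[7] flags=0000 → (cmp)
[8] flags=0000 VS?F → skip
[9] flags=0000 MI?F → skip
[10] flags=0000 MI?F → skip

EXEC = [1,5]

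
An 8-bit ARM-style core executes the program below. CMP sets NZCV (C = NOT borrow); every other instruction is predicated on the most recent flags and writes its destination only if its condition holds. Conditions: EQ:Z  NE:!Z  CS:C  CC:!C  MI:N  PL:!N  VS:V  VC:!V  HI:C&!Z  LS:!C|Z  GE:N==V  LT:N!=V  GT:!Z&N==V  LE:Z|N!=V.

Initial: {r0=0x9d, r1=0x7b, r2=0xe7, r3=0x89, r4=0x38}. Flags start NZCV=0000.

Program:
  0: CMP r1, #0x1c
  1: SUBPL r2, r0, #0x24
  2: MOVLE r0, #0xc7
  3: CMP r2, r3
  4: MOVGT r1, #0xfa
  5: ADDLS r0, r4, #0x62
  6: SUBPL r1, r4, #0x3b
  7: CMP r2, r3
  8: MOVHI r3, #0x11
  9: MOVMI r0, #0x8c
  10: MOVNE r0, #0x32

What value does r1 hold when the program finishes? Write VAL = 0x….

[0] flags=0010 → (cmp)
[1] flags=0010 PL?T → r2=0x79
[2] flags=0010 LE?F → skip
[3] flags=1001 → (cmp)
[4] flags=1001 GT?T → r1=0xfa
[5] flags=1001 LS?T → r0=0x9a
[6] flags=1001 PL?F → skip
[7] flags=1001 → (cmp)
[8] flags=1001 HI?F → skip
[9] flags=1001 MI?T → r0=0x8c
[10] flags=1001 NE?T → r0=0x32

VAL = 0xfa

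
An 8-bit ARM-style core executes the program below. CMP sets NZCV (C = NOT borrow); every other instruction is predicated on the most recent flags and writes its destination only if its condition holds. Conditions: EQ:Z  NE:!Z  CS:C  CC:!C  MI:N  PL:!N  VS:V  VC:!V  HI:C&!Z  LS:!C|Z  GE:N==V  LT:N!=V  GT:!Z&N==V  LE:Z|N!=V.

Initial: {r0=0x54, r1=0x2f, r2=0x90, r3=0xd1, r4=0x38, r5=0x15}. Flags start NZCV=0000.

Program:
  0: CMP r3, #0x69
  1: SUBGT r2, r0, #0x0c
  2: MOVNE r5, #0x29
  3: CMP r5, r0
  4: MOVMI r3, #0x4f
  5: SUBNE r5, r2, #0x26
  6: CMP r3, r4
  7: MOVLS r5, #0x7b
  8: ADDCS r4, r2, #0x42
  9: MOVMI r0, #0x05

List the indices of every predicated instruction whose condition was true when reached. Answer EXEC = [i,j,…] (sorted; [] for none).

0: ✓ CMP  NZCV=0011
1: · SUBGT
2: ✓ MOVNE  r5←0x29
3: ✓ CMP  NZCV=1000
4: ✓ MOVMI  r3←0x4f
5: ✓ SUBNE  r5←0x6a
6: ✓ CMP  NZCV=0010
7: · MOVLS
8: ✓ ADDCS  r4←0xd2
9: · MOVMI

EXEC = [2,4,5,8]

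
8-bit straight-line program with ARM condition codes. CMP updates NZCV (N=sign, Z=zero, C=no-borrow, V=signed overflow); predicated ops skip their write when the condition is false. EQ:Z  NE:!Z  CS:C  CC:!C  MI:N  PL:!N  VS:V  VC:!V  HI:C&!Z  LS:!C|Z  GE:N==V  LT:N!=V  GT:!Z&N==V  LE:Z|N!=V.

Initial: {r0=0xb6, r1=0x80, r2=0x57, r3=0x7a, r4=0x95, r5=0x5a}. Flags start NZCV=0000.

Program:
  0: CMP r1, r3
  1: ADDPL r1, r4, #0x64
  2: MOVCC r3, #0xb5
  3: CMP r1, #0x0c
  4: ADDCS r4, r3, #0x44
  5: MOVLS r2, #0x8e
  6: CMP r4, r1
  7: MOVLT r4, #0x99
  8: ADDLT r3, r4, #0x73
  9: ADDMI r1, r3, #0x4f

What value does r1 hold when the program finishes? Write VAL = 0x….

[0] flags=0011 → (cmp)
[1] flags=0011 PL?T → r1=0xf9
[2] flags=0011 CC?F → skip
[3] flags=1010 → (cmp)
[4] flags=1010 CS?T → r4=0xbe
[5] flags=1010 LS?F → skip
[6] flags=1000 → (cmp)
[7] flags=1000 LT?T → r4=0x99
[8] flags=1000 LT?T → r3=0x0c
[9] flags=1000 MI?T → r1=0x5b

VAL = 0x5b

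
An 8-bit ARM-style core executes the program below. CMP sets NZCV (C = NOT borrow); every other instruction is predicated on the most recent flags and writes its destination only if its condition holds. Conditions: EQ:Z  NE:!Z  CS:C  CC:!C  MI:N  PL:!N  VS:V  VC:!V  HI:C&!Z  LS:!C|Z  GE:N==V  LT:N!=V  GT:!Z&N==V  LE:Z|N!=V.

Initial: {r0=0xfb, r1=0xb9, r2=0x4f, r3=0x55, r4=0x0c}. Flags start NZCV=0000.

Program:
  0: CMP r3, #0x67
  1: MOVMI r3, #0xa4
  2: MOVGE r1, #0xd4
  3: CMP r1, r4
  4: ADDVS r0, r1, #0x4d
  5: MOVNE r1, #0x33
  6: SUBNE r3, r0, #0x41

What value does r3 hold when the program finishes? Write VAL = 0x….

VAL = 0xba

0: ✓ CMP  NZCV=1000
1: ✓ MOVMI  r3←0xa4
2: · MOVGE
3: ✓ CMP  NZCV=1010
4: · ADDVS
5: ✓ MOVNE  r1←0x33
6: ✓ SUBNE  r3←0xba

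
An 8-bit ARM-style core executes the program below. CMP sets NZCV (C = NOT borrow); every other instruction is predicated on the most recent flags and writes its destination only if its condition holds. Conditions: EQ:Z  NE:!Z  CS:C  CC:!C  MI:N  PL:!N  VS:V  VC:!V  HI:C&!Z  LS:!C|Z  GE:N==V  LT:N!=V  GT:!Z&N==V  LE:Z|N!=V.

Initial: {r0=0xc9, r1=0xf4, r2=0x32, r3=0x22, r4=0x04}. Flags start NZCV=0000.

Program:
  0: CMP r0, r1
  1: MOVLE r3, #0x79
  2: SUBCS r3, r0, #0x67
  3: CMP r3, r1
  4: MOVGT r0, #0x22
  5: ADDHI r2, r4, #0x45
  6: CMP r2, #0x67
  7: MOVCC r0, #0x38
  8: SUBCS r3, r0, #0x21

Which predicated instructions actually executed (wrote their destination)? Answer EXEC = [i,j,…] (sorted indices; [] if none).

EXEC = [1,4,7]

[0] flags=1000 → (cmp)
[1] flags=1000 LE?T → r3=0x79
[2] flags=1000 CS?F → skip
[3] flags=1001 → (cmp)
[4] flags=1001 GT?T → r0=0x22
[5] flags=1001 HI?F → skip
[6] flags=1000 → (cmp)
[7] flags=1000 CC?T → r0=0x38
[8] flags=1000 CS?F → skip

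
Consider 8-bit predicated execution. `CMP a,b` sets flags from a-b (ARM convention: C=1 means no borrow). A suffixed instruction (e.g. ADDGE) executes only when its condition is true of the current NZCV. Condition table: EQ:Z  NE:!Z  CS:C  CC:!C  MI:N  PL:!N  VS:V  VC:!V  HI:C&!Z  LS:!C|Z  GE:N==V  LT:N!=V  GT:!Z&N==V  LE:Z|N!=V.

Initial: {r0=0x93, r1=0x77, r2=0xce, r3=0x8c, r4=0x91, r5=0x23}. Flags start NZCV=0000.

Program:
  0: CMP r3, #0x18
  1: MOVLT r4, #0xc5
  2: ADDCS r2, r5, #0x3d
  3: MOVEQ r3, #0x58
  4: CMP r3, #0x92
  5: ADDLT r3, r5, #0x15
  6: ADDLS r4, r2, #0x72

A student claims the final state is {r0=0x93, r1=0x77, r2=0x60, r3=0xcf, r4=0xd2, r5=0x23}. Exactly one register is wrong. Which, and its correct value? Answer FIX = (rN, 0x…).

0: ✓ CMP  NZCV=0011
1: ✓ MOVLT  r4←0xc5
2: ✓ ADDCS  r2←0x60
3: · MOVEQ
4: ✓ CMP  NZCV=1000
5: ✓ ADDLT  r3←0x38
6: ✓ ADDLS  r4←0xd2

FIX = (r3, 0x38)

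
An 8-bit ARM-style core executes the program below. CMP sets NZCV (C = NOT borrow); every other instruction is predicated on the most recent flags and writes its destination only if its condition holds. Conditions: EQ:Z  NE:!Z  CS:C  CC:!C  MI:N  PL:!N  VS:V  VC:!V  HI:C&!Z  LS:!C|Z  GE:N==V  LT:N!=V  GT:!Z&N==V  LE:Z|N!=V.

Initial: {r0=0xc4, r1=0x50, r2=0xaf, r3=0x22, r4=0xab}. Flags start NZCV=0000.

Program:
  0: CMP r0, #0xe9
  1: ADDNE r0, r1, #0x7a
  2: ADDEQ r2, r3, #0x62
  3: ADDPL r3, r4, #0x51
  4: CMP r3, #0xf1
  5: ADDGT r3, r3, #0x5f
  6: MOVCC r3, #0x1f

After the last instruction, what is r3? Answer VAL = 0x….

0: ✓ CMP  NZCV=1000
1: ✓ ADDNE  r0←0xca
2: · ADDEQ
3: · ADDPL
4: ✓ CMP  NZCV=0000
5: ✓ ADDGT  r3←0x81
6: ✓ MOVCC  r3←0x1f

VAL = 0x1f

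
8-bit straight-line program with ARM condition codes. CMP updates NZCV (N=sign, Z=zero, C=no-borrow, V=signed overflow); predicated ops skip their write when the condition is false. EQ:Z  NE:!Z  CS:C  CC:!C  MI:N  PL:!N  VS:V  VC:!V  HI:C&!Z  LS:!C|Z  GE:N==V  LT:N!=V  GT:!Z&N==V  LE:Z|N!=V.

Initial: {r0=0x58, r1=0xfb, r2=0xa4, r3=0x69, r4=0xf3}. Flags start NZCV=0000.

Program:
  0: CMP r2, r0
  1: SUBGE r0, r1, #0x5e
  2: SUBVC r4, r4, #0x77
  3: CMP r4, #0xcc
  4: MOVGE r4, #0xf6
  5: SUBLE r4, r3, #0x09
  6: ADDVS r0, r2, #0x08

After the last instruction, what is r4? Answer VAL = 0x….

0: ✓ CMP  NZCV=0011
1: · SUBGE
2: · SUBVC
3: ✓ CMP  NZCV=0010
4: ✓ MOVGE  r4←0xf6
5: · SUBLE
6: · ADDVS

VAL = 0xf6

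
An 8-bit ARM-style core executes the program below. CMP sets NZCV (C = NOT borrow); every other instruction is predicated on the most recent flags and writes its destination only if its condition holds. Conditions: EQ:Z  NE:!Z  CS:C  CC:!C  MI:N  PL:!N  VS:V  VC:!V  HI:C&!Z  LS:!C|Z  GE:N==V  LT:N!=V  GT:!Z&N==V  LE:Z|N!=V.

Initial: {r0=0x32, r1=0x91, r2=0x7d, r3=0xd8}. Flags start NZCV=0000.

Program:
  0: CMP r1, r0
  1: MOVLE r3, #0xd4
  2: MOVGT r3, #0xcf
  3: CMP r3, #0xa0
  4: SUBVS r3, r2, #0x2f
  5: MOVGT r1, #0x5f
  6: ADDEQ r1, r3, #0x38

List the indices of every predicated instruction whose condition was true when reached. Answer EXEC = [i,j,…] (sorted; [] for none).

EXEC = [1,5]

[0] flags=0011 → (cmp)
[1] flags=0011 LE?T → r3=0xd4
[2] flags=0011 GT?F → skip
[3] flags=0010 → (cmp)
[4] flags=0010 VS?F → skip
[5] flags=0010 GT?T → r1=0x5f
[6] flags=0010 EQ?F → skip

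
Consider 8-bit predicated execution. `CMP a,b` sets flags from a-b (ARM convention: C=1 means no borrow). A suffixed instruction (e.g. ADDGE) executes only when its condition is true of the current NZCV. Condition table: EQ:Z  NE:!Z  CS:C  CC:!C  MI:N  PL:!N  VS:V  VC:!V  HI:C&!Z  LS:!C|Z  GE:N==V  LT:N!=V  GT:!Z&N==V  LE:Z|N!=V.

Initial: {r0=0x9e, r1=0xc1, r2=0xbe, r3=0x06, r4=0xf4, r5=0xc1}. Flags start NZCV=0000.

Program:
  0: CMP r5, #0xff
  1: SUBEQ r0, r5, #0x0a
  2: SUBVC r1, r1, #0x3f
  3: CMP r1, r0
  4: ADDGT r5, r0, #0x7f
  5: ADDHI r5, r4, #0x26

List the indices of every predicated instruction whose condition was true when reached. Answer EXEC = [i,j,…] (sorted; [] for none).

EXEC = [2]

[0] flags=1000 → (cmp)
[1] flags=1000 EQ?F → skip
[2] flags=1000 VC?T → r1=0x82
[3] flags=1000 → (cmp)
[4] flags=1000 GT?F → skip
[5] flags=1000 HI?F → skip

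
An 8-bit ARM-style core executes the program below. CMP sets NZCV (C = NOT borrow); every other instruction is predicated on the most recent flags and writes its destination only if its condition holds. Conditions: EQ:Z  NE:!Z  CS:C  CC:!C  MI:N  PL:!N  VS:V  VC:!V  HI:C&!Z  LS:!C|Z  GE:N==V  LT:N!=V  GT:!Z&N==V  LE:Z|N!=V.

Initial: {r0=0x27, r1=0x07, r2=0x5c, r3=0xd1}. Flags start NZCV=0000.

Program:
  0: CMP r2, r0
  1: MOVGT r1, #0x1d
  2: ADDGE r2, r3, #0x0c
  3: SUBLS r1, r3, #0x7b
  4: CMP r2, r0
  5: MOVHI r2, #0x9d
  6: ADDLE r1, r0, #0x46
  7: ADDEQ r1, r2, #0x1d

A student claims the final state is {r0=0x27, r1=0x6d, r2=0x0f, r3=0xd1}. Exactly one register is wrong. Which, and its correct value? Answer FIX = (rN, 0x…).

FIX = (r2, 0x9d)

[0] flags=0010 → (cmp)
[1] flags=0010 GT?T → r1=0x1d
[2] flags=0010 GE?T → r2=0xdd
[3] flags=0010 LS?F → skip
[4] flags=1010 → (cmp)
[5] flags=1010 HI?T → r2=0x9d
[6] flags=1010 LE?T → r1=0x6d
[7] flags=1010 EQ?F → skip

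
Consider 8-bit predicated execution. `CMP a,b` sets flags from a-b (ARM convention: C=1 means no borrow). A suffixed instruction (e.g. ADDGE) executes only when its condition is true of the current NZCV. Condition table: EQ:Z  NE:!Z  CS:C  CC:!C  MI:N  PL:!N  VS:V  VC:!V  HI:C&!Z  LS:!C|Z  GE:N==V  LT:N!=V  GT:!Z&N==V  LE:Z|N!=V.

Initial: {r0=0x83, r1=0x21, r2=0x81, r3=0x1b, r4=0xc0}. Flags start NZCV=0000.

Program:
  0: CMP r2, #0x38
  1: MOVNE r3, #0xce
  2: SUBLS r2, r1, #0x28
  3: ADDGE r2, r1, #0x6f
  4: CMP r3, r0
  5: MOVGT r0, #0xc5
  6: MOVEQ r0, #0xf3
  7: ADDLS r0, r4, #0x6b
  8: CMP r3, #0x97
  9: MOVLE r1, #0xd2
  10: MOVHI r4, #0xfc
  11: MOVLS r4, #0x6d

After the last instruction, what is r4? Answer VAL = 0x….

[0] flags=0011 → (cmp)
[1] flags=0011 NE?T → r3=0xce
[2] flags=0011 LS?F → skip
[3] flags=0011 GE?F → skip
[4] flags=0010 → (cmp)
[5] flags=0010 GT?T → r0=0xc5
[6] flags=0010 EQ?F → skip
[7] flags=0010 LS?F → skip
[8] flags=0010 → (cmp)
[9] flags=0010 LE?F → skip
[10] flags=0010 HI?T → r4=0xfc
[11] flags=0010 LS?F → skip

VAL = 0xfc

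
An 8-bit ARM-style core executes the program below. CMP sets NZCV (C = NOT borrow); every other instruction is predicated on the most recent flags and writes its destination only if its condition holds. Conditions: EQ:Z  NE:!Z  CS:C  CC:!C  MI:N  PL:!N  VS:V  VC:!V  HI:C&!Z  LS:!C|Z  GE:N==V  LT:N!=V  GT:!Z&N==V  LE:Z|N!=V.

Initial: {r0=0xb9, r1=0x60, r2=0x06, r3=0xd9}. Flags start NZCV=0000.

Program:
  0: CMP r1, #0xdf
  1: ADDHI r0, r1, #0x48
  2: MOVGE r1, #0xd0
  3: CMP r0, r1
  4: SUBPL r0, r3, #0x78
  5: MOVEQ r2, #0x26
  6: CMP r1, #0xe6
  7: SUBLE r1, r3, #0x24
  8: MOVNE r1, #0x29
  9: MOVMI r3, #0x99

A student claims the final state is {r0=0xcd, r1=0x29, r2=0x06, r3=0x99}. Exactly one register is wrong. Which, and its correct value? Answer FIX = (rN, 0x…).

0: ✓ CMP  NZCV=1001
1: · ADDHI
2: ✓ MOVGE  r1←0xd0
3: ✓ CMP  NZCV=1000
4: · SUBPL
5: · MOVEQ
6: ✓ CMP  NZCV=1000
7: ✓ SUBLE  r1←0xb5
8: ✓ MOVNE  r1←0x29
9: ✓ MOVMI  r3←0x99

FIX = (r0, 0xb9)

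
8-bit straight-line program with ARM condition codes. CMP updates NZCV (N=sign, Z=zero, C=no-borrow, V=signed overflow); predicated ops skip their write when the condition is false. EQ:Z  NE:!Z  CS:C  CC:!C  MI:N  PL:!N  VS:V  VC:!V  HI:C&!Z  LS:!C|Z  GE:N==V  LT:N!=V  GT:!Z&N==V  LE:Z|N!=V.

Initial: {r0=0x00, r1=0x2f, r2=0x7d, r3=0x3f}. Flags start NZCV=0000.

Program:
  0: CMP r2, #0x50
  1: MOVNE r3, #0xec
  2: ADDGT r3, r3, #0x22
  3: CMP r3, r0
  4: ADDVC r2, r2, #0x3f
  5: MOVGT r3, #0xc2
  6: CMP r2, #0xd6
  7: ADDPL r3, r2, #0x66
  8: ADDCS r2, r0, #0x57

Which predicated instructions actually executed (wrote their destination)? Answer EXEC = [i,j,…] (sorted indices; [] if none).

EXEC = [1,2,4,5]

0: ✓ CMP  NZCV=0010
1: ✓ MOVNE  r3←0xec
2: ✓ ADDGT  r3←0x0e
3: ✓ CMP  NZCV=0010
4: ✓ ADDVC  r2←0xbc
5: ✓ MOVGT  r3←0xc2
6: ✓ CMP  NZCV=1000
7: · ADDPL
8: · ADDCS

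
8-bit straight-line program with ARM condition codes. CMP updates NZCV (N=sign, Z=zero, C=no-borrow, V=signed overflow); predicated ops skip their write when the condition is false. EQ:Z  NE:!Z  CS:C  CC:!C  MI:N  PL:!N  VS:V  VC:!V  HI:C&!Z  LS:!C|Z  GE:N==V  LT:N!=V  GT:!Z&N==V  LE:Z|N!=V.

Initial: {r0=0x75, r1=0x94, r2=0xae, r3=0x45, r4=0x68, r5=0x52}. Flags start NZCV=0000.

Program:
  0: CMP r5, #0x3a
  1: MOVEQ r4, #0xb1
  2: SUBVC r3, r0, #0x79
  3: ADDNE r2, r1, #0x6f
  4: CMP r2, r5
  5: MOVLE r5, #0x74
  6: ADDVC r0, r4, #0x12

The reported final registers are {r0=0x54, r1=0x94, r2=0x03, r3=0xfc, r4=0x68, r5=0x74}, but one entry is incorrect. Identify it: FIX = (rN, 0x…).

FIX = (r0, 0x7a)

[0] flags=0010 → (cmp)
[1] flags=0010 EQ?F → skip
[2] flags=0010 VC?T → r3=0xfc
[3] flags=0010 NE?T → r2=0x03
[4] flags=1000 → (cmp)
[5] flags=1000 LE?T → r5=0x74
[6] flags=1000 VC?T → r0=0x7a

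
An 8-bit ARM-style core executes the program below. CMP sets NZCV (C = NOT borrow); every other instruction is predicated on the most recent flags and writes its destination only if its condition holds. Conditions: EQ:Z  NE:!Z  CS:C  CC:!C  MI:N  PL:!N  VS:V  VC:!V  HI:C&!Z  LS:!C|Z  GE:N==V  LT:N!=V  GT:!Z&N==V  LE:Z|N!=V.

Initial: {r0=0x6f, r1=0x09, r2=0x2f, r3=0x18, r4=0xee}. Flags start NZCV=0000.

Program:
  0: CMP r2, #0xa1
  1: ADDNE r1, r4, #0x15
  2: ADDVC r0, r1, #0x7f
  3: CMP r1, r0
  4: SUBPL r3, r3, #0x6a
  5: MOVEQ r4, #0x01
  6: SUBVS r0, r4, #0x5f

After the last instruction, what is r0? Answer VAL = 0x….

VAL = 0x6f

0: ✓ CMP  NZCV=1001
1: ✓ ADDNE  r1←0x03
2: · ADDVC
3: ✓ CMP  NZCV=1000
4: · SUBPL
5: · MOVEQ
6: · SUBVS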